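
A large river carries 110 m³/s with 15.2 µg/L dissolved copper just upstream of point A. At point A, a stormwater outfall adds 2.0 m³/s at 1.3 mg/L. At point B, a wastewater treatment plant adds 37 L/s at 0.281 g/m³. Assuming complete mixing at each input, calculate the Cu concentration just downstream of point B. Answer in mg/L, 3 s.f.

0.0382 mg/L

15.2 µg/L = 0.0152 mg/L.
After input A: C = (110·0.0152 + 2·1.3) / 112 = 0.03814 mg/L.
37 L/s = 0.037 m³/s.
After input B: C = (112·0.03814 + 0.037·0.281) / 112 = 0.03822 mg/L.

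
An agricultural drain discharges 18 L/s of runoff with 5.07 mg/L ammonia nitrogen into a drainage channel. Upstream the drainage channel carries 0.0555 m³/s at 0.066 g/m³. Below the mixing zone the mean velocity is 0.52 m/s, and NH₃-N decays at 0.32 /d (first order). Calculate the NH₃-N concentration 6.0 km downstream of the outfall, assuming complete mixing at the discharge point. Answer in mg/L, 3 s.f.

18 L/s = 0.018 m³/s.
After complete mixing, C₀ = (0.018·5.07 + 0.0555·0.066) / 0.0735 = 1.291 mg/L.
Travel time t = 6000 m / 0.52 m/s = 1.154e+04 s = 0.1335 d.
C = 1.291·exp(−0.32·0.1335) = 1.291·0.9582 = 1.237 mg/L.

1.24 mg/L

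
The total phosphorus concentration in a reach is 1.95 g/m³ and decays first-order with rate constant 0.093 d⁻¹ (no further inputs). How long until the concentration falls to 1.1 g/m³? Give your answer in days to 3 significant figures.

6.16 d

t = ln(C₀/C)/k = ln(1.95/1.1)/0.093 = 0.5725/0.093 = 6.156 d.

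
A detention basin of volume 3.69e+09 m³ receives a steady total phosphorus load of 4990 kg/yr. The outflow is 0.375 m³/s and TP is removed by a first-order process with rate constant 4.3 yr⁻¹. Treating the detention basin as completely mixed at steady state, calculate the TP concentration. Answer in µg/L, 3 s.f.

0.314 µg/L

Outflow Q = 0.375 m³/s × 3.156e+07 s/yr = 1.183e+07 m³/yr.
Steady-state CSTR mass balance: W = Q·C + k·V·C, so C = W/(Q + kV).
Q + kV = 1.183e+07 + 4.3·3.69e+09 = 1.588e+10 m³/yr.
C = 4990/1.588e+10 = 3.143e-07 kg/m³ = 0.0003143 mg/L = 0.3143 µg/L.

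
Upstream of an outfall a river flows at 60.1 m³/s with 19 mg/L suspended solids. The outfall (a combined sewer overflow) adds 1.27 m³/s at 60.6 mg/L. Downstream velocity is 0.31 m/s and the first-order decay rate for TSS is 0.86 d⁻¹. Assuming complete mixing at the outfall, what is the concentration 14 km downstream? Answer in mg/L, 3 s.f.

After complete mixing, C₀ = (1.27·60.6 + 60.1·19) / 61.37 = 19.86 mg/L.
Travel time t = 1.4e+04 m / 0.31 m/s = 4.516e+04 s = 0.5227 d.
C = 19.86·exp(−0.86·0.5227) = 19.86·0.6379 = 12.67 mg/L.

12.7 mg/L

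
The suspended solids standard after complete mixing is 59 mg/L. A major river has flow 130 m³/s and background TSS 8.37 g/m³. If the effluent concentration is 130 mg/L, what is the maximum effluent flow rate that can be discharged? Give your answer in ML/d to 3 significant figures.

Mass balance at complete mixing: C_std·(Q_w + Q_r) = Q_w·C_e + Q_r·C_b.
Rearranging, Q_w = Q_r·(C_std − C_b)/(C_e − C_std) = 130·(59 − 8.37) / (130 − 59) = 92.7 m³/s.
= 8010 ML/d.

8010 ML/d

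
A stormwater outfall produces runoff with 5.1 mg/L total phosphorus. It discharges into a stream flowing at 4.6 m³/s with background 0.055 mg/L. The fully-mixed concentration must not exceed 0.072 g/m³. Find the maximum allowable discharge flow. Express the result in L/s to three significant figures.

15.6 L/s

Mass balance at complete mixing: C_std·(Q_w + Q_r) = Q_w·C_e + Q_r·C_b.
Rearranging, Q_w = Q_r·(C_std − C_b)/(C_e − C_std) = 4.6·(0.072 − 0.055) / (5.1 − 0.072) = 0.01555 m³/s.
= 15.55 L/s.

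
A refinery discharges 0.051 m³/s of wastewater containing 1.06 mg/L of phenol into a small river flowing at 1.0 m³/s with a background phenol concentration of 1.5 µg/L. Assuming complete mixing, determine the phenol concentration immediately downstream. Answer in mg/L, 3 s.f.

0.0529 mg/L

1.5 µg/L = 0.0015 mg/L.
By mass balance at complete mixing, C = (0.051·1.06 + 1·0.0015) / (0.051 + 1) = 0.05556/1.051 = 0.05286 mg/L.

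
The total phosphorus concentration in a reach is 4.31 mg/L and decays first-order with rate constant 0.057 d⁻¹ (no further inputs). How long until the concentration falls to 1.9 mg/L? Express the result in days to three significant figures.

t = ln(C₀/C)/k = ln(4.31/1.9)/0.057 = 0.8191/0.057 = 14.37 d.

14.4 d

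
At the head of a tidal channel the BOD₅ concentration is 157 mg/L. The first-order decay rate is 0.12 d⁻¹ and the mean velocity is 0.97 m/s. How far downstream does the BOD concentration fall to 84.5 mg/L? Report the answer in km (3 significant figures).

From C = C₀·e^(−kt), t = ln(C₀/C)/k = ln(157/84.5)/0.12 = 0.6195/0.12 = 5.162 d.
Distance = v·t = 0.97 m/s × 4.46e+05 s = 4.327e+05 m = 432.7 km.

433 km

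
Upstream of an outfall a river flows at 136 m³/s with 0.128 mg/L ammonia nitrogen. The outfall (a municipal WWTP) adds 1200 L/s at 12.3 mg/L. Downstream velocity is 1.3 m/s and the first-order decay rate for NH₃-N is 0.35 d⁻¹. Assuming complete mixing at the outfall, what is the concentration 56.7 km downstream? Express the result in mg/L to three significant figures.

1200 L/s = 1.2 m³/s.
After complete mixing, C₀ = (1.2·12.3 + 136·0.128) / 137.2 = 0.2345 mg/L.
Travel time t = 5.67e+04 m / 1.3 m/s = 4.362e+04 s = 0.5048 d.
C = 0.2345·exp(−0.35·0.5048) = 0.2345·0.838 = 0.1965 mg/L.

0.196 mg/L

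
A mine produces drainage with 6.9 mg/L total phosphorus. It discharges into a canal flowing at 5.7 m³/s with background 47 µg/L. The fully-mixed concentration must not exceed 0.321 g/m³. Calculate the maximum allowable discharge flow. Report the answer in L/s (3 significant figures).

237 L/s

47 µg/L = 0.047 mg/L.
Mass balance at complete mixing: C_std·(Q_w + Q_r) = Q_w·C_e + Q_r·C_b.
Rearranging, Q_w = Q_r·(C_std − C_b)/(C_e − C_std) = 5.7·(0.321 − 0.047) / (6.9 − 0.321) = 0.2374 m³/s.
= 237.4 L/s.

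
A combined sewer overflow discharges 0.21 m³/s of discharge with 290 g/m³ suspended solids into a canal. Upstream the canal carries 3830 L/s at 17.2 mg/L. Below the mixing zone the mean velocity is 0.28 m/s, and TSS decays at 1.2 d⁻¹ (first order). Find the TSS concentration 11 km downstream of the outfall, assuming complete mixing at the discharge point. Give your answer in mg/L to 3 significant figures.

3830 L/s = 3.83 m³/s.
After complete mixing, C₀ = (0.21·290 + 3.83·17.2) / 4.04 = 31.38 mg/L.
Travel time t = 1.1e+04 m / 0.28 m/s = 3.929e+04 s = 0.4547 d.
C = 31.38·exp(−1.2·0.4547) = 31.38·0.5795 = 18.18 mg/L.

18.2 mg/L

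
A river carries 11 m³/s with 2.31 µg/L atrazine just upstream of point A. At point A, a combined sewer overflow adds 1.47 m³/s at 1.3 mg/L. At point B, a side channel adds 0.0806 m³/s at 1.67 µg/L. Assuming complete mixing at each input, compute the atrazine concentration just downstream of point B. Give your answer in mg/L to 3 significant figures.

2.31 µg/L = 0.00231 mg/L.
After input A: C = (11·0.00231 + 1.47·1.3) / 12.47 = 0.1553 mg/L.
1.67 µg/L = 0.00167 mg/L.
After input B: C = (12.47·0.1553 + 0.0806·0.00167) / 12.55 = 0.1543 mg/L.

0.154 mg/L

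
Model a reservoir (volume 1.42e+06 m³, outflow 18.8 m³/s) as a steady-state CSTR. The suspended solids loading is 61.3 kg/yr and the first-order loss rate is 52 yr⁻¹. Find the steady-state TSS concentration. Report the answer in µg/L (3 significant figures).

0.0919 µg/L

Outflow Q = 18.8 m³/s × 3.156e+07 s/yr = 5.933e+08 m³/yr.
Steady-state CSTR mass balance: W = Q·C + k·V·C, so C = W/(Q + kV).
Q + kV = 5.933e+08 + 52·1.42e+06 = 6.671e+08 m³/yr.
C = 61.3/6.671e+08 = 9.189e-08 kg/m³ = 9.189e-05 mg/L = 0.09189 µg/L.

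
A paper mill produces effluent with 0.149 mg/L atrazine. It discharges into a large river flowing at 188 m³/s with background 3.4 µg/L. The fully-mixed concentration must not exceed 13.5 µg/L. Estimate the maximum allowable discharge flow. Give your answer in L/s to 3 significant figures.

14000 L/s

3.4 µg/L = 0.0034 mg/L.
13.5 µg/L = 0.0135 mg/L.
Mass balance at complete mixing: C_std·(Q_w + Q_r) = Q_w·C_e + Q_r·C_b.
Rearranging, Q_w = Q_r·(C_std − C_b)/(C_e − C_std) = 188·(0.0135 − 0.0034) / (0.149 − 0.0135) = 14.01 m³/s.
= 1.401e+04 L/s.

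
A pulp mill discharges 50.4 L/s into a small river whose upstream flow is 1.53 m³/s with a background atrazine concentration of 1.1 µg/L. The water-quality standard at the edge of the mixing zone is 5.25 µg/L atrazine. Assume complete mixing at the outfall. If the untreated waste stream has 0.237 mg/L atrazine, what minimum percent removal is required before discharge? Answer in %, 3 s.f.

44.6 %

50.4 L/s = 0.0504 m³/s.
1.1 µg/L = 0.0011 mg/L.
5.25 µg/L = 0.00525 mg/L.
Mass balance: 0.00525·1.58 = 0.0504·Cₑ + 1.53·0.0011.
Cₑ = (0.008297 − 0.001683) / 0.0504 = 0.1312 mg/L.
Required removal = 1 − 0.1312/0.237 = 44.63 %.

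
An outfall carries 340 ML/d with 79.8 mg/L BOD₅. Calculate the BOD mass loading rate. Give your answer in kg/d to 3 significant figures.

27100 kg/d

340 ML/d = 3.935 m³/s.
Mass flux = Q·C = 3.935 m³/s × 79.8 g/m³ = 314 g/s.
= 314 g/s × 86.4 = 2.713e+04 kg/d.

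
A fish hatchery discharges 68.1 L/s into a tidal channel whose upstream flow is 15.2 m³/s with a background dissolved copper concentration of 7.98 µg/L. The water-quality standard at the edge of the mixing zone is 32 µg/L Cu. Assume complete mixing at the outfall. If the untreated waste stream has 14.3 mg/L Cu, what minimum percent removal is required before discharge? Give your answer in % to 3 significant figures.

68.1 L/s = 0.0681 m³/s.
7.98 µg/L = 0.00798 mg/L.
32 µg/L = 0.032 mg/L.
Mass balance: 0.032·15.27 = 0.0681·Cₑ + 15.2·0.00798.
Cₑ = (0.4886 − 0.1213) / 0.0681 = 5.393 mg/L.
Required removal = 1 − 5.393/14.3 = 62.28 %.

62.3 %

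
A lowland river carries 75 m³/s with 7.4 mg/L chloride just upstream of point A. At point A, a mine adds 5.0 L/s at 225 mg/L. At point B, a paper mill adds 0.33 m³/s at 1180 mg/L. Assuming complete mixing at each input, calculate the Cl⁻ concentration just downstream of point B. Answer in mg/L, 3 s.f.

12.6 mg/L

5.0 L/s = 0.005 m³/s.
After input A: C = (75·7.4 + 0.005·225) / 75 = 7.415 mg/L.
After input B: C = (75·7.415 + 0.33·1180) / 75.33 = 12.55 mg/L.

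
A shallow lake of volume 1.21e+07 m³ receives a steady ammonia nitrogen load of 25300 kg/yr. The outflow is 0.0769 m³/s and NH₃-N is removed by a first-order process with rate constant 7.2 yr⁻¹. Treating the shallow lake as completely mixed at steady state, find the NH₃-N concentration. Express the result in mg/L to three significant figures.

0.283 mg/L

Outflow Q = 0.0769 m³/s × 3.156e+07 s/yr = 2.427e+06 m³/yr.
Steady-state CSTR mass balance: W = Q·C + k·V·C, so C = W/(Q + kV).
Q + kV = 2.427e+06 + 7.2·1.21e+07 = 8.955e+07 m³/yr.
C = 25300/8.955e+07 = 0.0002825 kg/m³ = 0.2825 mg/L.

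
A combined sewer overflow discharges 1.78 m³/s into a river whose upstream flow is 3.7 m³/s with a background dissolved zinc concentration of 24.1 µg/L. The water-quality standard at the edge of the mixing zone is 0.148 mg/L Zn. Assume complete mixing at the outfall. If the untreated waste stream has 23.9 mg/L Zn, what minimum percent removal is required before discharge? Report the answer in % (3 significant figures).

24.1 µg/L = 0.0241 mg/L.
Mass balance: 0.148·5.48 = 1.78·Cₑ + 3.7·0.0241.
Cₑ = (0.811 − 0.08917) / 1.78 = 0.4055 mg/L.
Required removal = 1 − 0.4055/23.9 = 98.3 %.

98.3 %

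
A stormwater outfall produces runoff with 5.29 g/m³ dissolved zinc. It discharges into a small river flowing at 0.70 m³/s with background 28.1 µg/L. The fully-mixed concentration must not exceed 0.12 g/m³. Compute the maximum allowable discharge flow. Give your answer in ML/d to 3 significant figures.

28.1 µg/L = 0.0281 mg/L.
Mass balance at complete mixing: C_std·(Q_w + Q_r) = Q_w·C_e + Q_r·C_b.
Rearranging, Q_w = Q_r·(C_std − C_b)/(C_e − C_std) = 0.70·(0.12 − 0.0281) / (5.29 − 0.12) = 0.01244 m³/s.
= 1.075 ML/d.

1.08 ML/d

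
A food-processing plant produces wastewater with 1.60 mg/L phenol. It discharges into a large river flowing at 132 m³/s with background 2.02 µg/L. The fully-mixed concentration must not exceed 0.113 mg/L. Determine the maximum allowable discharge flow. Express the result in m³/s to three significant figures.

9.85 m³/s

2.02 µg/L = 0.00202 mg/L.
Mass balance at complete mixing: C_std·(Q_w + Q_r) = Q_w·C_e + Q_r·C_b.
Rearranging, Q_w = Q_r·(C_std − C_b)/(C_e − C_std) = 132·(0.113 − 0.00202) / (1.6 − 0.113) = 9.852 m³/s.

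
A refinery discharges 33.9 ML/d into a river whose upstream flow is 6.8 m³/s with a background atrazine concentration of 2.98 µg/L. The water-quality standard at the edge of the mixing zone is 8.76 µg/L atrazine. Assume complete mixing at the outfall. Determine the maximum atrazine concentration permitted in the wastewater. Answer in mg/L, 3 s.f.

0.109 mg/L

33.9 ML/d = 0.3924 m³/s.
2.98 µg/L = 0.00298 mg/L.
8.76 µg/L = 0.00876 mg/L.
Mass balance: 0.00876·7.192 = 0.3924·Cₑ + 6.8·0.00298.
Cₑ = (0.06301 − 0.02026) / 0.3924 = 0.1089 mg/L.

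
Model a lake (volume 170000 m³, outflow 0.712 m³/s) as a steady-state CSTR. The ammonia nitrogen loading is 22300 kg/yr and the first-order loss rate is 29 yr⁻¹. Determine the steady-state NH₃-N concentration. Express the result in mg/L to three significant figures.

Outflow Q = 0.712 m³/s × 3.156e+07 s/yr = 2.247e+07 m³/yr.
Steady-state CSTR mass balance: W = Q·C + k·V·C, so C = W/(Q + kV).
Q + kV = 2.247e+07 + 29·170000 = 2.74e+07 m³/yr.
C = 22300/2.74e+07 = 0.0008139 kg/m³ = 0.8139 mg/L.

0.814 mg/L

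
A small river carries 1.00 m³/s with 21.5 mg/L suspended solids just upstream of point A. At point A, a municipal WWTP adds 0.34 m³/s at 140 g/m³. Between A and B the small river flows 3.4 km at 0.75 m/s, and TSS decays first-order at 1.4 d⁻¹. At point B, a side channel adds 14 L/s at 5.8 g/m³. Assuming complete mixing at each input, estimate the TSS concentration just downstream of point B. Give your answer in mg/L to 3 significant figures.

47.5 mg/L

After input A: C = (1·21.5 + 0.34·140) / 1.34 = 51.57 mg/L.
Over the 3.4 km reach to input B (t = 4533 s = 0.05247 d), decay gives C = 51.57·exp(−1.4·0.05247) = 47.91 mg/L.
14 L/s = 0.014 m³/s.
After input B: C = (1.34·47.91 + 0.014·5.8) / 1.354 = 47.48 mg/L.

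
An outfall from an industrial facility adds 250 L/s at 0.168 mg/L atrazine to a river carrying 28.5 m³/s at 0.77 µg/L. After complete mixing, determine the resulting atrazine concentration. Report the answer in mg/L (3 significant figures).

250 L/s = 0.25 m³/s.
0.77 µg/L = 0.00077 mg/L.
By mass balance at complete mixing, C = (0.25·0.168 + 28.5·0.00077) / (0.25 + 28.5) = 0.06395/28.75 = 0.002224 mg/L.

0.00222 mg/L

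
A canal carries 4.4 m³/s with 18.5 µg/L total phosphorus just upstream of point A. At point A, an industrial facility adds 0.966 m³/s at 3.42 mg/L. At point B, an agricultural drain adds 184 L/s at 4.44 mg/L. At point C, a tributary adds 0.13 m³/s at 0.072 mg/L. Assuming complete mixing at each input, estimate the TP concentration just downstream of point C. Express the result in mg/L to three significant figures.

0.741 mg/L

18.5 µg/L = 0.0185 mg/L.
After input A: C = (4.4·0.0185 + 0.966·3.42) / 5.366 = 0.6308 mg/L.
184 L/s = 0.184 m³/s.
After input B: C = (5.366·0.6308 + 0.184·4.44) / 5.55 = 0.7571 mg/L.
After input C: C = (5.55·0.7571 + 0.13·0.072) / 5.68 = 0.7415 mg/L.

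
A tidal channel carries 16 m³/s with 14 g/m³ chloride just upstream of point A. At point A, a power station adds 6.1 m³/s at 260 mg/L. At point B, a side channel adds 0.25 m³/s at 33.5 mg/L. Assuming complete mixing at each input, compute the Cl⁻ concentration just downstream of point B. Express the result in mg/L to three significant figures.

81.4 mg/L

After input A: C = (16·14 + 6.1·260) / 22.1 = 81.9 mg/L.
After input B: C = (22.1·81.9 + 0.25·33.5) / 22.35 = 81.36 mg/L.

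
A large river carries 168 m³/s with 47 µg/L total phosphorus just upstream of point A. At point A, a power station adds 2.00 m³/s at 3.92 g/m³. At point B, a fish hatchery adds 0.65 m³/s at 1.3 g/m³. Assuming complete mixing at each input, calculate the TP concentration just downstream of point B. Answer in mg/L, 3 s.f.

47 µg/L = 0.047 mg/L.
After input A: C = (168·0.047 + 2·3.92) / 170 = 0.09256 mg/L.
After input B: C = (170·0.09256 + 0.65·1.3) / 170.7 = 0.09716 mg/L.

0.0972 mg/L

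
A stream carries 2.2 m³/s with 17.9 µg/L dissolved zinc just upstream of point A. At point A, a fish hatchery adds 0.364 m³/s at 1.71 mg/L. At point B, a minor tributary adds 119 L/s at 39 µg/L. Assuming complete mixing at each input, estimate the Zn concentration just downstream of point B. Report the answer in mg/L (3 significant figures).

17.9 µg/L = 0.0179 mg/L.
After input A: C = (2.2·0.0179 + 0.364·1.71) / 2.564 = 0.2581 mg/L.
119 L/s = 0.119 m³/s.
39 µg/L = 0.039 mg/L.
After input B: C = (2.564·0.2581 + 0.119·0.039) / 2.683 = 0.2484 mg/L.

0.248 mg/L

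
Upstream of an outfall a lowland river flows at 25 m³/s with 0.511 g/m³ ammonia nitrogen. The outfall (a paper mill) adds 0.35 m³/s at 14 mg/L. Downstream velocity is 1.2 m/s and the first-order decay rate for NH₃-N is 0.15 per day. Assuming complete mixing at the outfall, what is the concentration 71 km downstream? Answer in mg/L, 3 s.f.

After complete mixing, C₀ = (0.35·14 + 25·0.511) / 25.35 = 0.6972 mg/L.
Travel time t = 7.1e+04 m / 1.2 m/s = 5.917e+04 s = 0.6848 d.
C = 0.6972·exp(−0.15·0.6848) = 0.6972·0.9024 = 0.6292 mg/L.

0.629 mg/L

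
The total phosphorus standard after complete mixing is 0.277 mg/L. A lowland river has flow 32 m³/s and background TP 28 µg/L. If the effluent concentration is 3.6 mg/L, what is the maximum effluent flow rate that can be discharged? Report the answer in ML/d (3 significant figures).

28 µg/L = 0.028 mg/L.
Mass balance at complete mixing: C_std·(Q_w + Q_r) = Q_w·C_e + Q_r·C_b.
Rearranging, Q_w = Q_r·(C_std − C_b)/(C_e − C_std) = 32·(0.277 − 0.028) / (3.6 − 0.277) = 2.398 m³/s.
= 207.2 ML/d.

207 ML/d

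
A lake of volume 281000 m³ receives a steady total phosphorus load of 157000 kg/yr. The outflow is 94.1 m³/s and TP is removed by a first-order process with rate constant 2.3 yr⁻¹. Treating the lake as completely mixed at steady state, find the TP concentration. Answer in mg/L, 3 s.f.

Outflow Q = 94.1 m³/s × 3.156e+07 s/yr = 2.97e+09 m³/yr.
Steady-state CSTR mass balance: W = Q·C + k·V·C, so C = W/(Q + kV).
Q + kV = 2.97e+09 + 2.3·281000 = 2.97e+09 m³/yr.
C = 157000/2.97e+09 = 5.286e-05 kg/m³ = 0.05286 mg/L.

0.0529 mg/L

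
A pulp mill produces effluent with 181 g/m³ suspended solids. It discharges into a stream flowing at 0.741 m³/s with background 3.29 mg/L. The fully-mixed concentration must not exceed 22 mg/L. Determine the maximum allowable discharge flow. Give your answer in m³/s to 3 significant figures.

Mass balance at complete mixing: C_std·(Q_w + Q_r) = Q_w·C_e + Q_r·C_b.
Rearranging, Q_w = Q_r·(C_std − C_b)/(C_e − C_std) = 0.741·(22 − 3.29) / (181 − 22) = 0.0872 m³/s.

0.0872 m³/s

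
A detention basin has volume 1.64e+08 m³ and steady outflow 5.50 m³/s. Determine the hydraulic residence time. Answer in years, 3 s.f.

Q = 5.50 m³/s × 3.156e+07 s/yr = 1.736e+08 m³/yr.
Hydraulic residence time τ = V/Q = 1.64e+08/1.736e+08 = 0.9449 yr.

0.945 yr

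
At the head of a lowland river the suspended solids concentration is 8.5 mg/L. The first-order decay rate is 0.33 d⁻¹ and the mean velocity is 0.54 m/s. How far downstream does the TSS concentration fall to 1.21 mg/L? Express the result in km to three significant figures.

276 km

From C = C₀·e^(−kt), t = ln(C₀/C)/k = ln(8.5/1.21)/0.33 = 1.949/0.33 = 5.907 d.
Distance = v·t = 0.54 m/s × 5.104e+05 s = 2.756e+05 m = 275.6 km.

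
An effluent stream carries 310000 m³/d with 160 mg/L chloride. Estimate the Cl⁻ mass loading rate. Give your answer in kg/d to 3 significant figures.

310000 m³/d = 3.588 m³/s.
Mass flux = Q·C = 3.588 m³/s × 160 g/m³ = 574.1 g/s.
= 574.1 g/s × 86.4 = 4.96e+04 kg/d.

49600 kg/d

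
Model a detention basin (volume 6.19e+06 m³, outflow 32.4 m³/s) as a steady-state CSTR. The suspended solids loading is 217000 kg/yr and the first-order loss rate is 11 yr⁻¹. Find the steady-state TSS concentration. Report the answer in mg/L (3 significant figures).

0.199 mg/L

Outflow Q = 32.4 m³/s × 3.156e+07 s/yr = 1.022e+09 m³/yr.
Steady-state CSTR mass balance: W = Q·C + k·V·C, so C = W/(Q + kV).
Q + kV = 1.022e+09 + 11·6.19e+06 = 1.091e+09 m³/yr.
C = 217000/1.091e+09 = 0.000199 kg/m³ = 0.199 mg/L.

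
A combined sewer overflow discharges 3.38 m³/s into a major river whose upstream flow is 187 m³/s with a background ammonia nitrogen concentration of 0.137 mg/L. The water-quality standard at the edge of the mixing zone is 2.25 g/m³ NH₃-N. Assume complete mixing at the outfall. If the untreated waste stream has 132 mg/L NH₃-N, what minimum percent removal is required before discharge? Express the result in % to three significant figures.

9.73 %

Mass balance: 2.25·190.4 = 3.38·Cₑ + 187·0.137.
Cₑ = (428.4 − 25.62) / 3.38 = 119.2 mg/L.
Required removal = 1 − 119.2/132 = 9.733 %.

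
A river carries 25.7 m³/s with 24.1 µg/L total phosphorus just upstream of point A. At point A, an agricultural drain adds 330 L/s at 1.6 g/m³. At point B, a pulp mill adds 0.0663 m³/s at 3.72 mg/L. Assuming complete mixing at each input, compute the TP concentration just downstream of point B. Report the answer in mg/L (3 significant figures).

0.0534 mg/L

24.1 µg/L = 0.0241 mg/L.
330 L/s = 0.33 m³/s.
After input A: C = (25.7·0.0241 + 0.33·1.6) / 26.03 = 0.04408 mg/L.
After input B: C = (26.03·0.04408 + 0.0663·3.72) / 26.1 = 0.05342 mg/L.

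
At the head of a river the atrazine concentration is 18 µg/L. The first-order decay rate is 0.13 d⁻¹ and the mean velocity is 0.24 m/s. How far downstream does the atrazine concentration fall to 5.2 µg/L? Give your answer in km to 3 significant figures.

198 km

From C = C₀·e^(−kt), t = ln(C₀/C)/k = ln(18/5.2)/0.13 = 1.242/0.13 = 9.552 d.
Distance = v·t = 0.24 m/s × 8.253e+05 s = 1.981e+05 m = 198.1 km.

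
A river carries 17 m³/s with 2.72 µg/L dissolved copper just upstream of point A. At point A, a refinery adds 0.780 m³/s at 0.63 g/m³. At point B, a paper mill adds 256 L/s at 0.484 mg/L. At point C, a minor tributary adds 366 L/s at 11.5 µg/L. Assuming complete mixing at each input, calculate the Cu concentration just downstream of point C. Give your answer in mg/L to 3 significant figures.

0.0362 mg/L

2.72 µg/L = 0.00272 mg/L.
After input A: C = (17·0.00272 + 0.78·0.63) / 17.78 = 0.03024 mg/L.
256 L/s = 0.256 m³/s.
After input B: C = (17.78·0.03024 + 0.256·0.484) / 18.04 = 0.03668 mg/L.
366 L/s = 0.366 m³/s.
11.5 µg/L = 0.0115 mg/L.
After input C: C = (18.04·0.03668 + 0.366·0.0115) / 18.4 = 0.03618 mg/L.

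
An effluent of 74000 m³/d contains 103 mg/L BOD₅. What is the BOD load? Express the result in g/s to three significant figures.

74000 m³/d = 0.8565 m³/s.
Mass flux = Q·C = 0.8565 m³/s × 103 g/m³ = 88.22 g/s.

88.2 g/s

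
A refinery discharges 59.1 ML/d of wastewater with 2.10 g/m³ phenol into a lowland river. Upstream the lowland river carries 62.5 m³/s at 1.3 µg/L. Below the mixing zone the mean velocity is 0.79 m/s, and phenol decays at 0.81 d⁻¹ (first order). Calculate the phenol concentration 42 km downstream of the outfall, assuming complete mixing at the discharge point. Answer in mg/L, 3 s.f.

59.1 ML/d = 0.684 m³/s.
1.3 µg/L = 0.0013 mg/L.
After complete mixing, C₀ = (0.684·2.1 + 62.5·0.0013) / 63.18 = 0.02402 mg/L.
Travel time t = 4.2e+04 m / 0.79 m/s = 5.316e+04 s = 0.6153 d.
C = 0.02402·exp(−0.81·0.6153) = 0.02402·0.6075 = 0.01459 mg/L.

0.0146 mg/L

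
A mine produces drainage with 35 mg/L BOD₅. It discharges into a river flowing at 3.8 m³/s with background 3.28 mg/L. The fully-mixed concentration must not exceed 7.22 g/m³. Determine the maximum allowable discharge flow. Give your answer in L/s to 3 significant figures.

Mass balance at complete mixing: C_std·(Q_w + Q_r) = Q_w·C_e + Q_r·C_b.
Rearranging, Q_w = Q_r·(C_std − C_b)/(C_e − C_std) = 3.8·(7.22 − 3.28) / (35 − 7.22) = 0.5389 m³/s.
= 538.9 L/s.

539 L/s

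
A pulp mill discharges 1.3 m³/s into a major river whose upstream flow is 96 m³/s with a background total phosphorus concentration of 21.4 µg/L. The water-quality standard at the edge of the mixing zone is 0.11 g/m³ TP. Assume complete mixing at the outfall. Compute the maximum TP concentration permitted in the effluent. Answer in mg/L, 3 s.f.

6.65 mg/L

21.4 µg/L = 0.0214 mg/L.
Mass balance: 0.11·97.3 = 1.3·Cₑ + 96·0.0214.
Cₑ = (10.7 − 2.054) / 1.3 = 6.653 mg/L.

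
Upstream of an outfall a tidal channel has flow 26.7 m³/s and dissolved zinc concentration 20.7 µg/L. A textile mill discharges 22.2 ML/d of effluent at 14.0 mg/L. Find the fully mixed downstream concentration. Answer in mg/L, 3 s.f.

22.2 ML/d = 0.2569 m³/s.
20.7 µg/L = 0.0207 mg/L.
Flow-weighted mixing gives C = (0.2569·14 + 26.7·0.0207) / (0.2569 + 26.7) = 4.15/26.96 = 0.1539 mg/L.

0.154 mg/L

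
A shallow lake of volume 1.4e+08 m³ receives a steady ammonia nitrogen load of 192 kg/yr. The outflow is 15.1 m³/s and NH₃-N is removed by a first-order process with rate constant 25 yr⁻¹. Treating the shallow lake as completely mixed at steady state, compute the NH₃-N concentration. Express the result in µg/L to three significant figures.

0.0483 µg/L

Outflow Q = 15.1 m³/s × 3.156e+07 s/yr = 4.765e+08 m³/yr.
Steady-state CSTR mass balance: W = Q·C + k·V·C, so C = W/(Q + kV).
Q + kV = 4.765e+08 + 25·1.4e+08 = 3.977e+09 m³/yr.
C = 192/3.977e+09 = 4.828e-08 kg/m³ = 4.828e-05 mg/L = 0.04828 µg/L.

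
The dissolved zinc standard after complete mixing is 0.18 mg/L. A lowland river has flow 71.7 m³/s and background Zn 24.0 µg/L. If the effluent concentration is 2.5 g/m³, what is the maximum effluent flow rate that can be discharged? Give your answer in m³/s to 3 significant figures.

4.82 m³/s

24.0 µg/L = 0.024 mg/L.
Mass balance at complete mixing: C_std·(Q_w + Q_r) = Q_w·C_e + Q_r·C_b.
Rearranging, Q_w = Q_r·(C_std − C_b)/(C_e − C_std) = 71.7·(0.18 − 0.024) / (2.5 − 0.18) = 4.821 m³/s.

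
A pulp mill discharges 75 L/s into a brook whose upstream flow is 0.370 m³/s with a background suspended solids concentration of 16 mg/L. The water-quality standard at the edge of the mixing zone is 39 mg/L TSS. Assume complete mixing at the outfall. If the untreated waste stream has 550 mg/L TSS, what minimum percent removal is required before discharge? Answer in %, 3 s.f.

75 L/s = 0.075 m³/s.
Mass balance: 39·0.445 = 0.075·Cₑ + 0.37·16.
Cₑ = (17.36 − 5.92) / 0.075 = 152.5 mg/L.
Required removal = 1 − 152.5/550 = 72.28 %.

72.3 %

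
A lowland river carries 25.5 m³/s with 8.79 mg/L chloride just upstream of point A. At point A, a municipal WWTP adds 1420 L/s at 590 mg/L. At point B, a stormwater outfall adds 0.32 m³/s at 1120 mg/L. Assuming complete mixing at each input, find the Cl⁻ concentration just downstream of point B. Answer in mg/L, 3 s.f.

52.1 mg/L

1420 L/s = 1.42 m³/s.
After input A: C = (25.5·8.79 + 1.42·590) / 26.92 = 39.45 mg/L.
After input B: C = (26.92·39.45 + 0.32·1120) / 27.24 = 52.14 mg/L.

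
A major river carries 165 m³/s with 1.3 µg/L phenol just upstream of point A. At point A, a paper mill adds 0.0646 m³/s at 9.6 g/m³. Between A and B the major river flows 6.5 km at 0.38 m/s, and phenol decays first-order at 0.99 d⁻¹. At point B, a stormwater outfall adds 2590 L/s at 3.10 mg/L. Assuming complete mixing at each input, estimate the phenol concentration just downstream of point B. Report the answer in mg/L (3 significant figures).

0.0520 mg/L

1.3 µg/L = 0.0013 mg/L.
After input A: C = (165·0.0013 + 0.0646·9.6) / 165.1 = 0.005057 mg/L.
Over the 6.5 km reach to input B (t = 1.711e+04 s = 0.198 d), decay gives C = 0.005057·exp(−0.99·0.198) = 0.004157 mg/L.
2590 L/s = 2.59 m³/s.
After input B: C = (165.1·0.004157 + 2.59·3.1) / 167.7 = 0.05198 mg/L.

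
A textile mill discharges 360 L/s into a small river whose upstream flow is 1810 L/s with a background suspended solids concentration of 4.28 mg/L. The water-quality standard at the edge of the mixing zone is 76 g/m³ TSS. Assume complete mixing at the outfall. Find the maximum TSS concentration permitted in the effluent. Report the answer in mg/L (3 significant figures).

437 mg/L

360 L/s = 0.36 m³/s.
1810 L/s = 1.81 m³/s.
Mass balance: 76·2.17 = 0.36·Cₑ + 1.81·4.28.
Cₑ = (164.9 − 7.747) / 0.36 = 436.6 mg/L.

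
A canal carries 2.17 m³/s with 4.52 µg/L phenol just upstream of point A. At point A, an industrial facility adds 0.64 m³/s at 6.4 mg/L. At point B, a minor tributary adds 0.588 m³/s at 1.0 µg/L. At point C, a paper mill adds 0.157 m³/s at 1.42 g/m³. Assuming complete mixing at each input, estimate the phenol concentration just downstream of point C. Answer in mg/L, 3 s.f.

4.52 µg/L = 0.00452 mg/L.
After input A: C = (2.17·0.00452 + 0.64·6.4) / 2.81 = 1.461 mg/L.
1.0 µg/L = 0.001 mg/L.
After input B: C = (2.81·1.461 + 0.588·0.001) / 3.398 = 1.208 mg/L.
After input C: C = (3.398·1.208 + 0.157·1.42) / 3.555 = 1.218 mg/L.

1.22 mg/L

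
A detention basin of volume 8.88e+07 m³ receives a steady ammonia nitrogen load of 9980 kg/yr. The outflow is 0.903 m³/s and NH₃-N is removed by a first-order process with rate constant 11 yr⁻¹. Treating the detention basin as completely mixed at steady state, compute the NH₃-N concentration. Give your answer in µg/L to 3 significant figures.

9.93 µg/L

Outflow Q = 0.903 m³/s × 3.156e+07 s/yr = 2.85e+07 m³/yr.
Steady-state CSTR mass balance: W = Q·C + k·V·C, so C = W/(Q + kV).
Q + kV = 2.85e+07 + 11·8.88e+07 = 1.005e+09 m³/yr.
C = 9980/1.005e+09 = 9.927e-06 kg/m³ = 0.009927 mg/L = 9.927 µg/L.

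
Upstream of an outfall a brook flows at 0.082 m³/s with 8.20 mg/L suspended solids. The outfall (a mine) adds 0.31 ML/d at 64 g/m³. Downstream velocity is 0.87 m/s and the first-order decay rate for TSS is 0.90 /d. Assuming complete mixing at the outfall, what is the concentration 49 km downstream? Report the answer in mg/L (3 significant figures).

5.86 mg/L

0.31 ML/d = 0.003588 m³/s.
After complete mixing, C₀ = (0.003588·64 + 0.082·8.2) / 0.08559 = 10.54 mg/L.
Travel time t = 4.9e+04 m / 0.87 m/s = 5.632e+04 s = 0.6519 d.
C = 10.54·exp(−0.90·0.6519) = 10.54·0.5562 = 5.862 mg/L.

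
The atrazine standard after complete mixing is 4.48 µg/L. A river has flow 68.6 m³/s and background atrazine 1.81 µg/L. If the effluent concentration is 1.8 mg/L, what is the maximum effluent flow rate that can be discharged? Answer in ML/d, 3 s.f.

1.81 µg/L = 0.00181 mg/L.
4.48 µg/L = 0.00448 mg/L.
Mass balance at complete mixing: C_std·(Q_w + Q_r) = Q_w·C_e + Q_r·C_b.
Rearranging, Q_w = Q_r·(C_std − C_b)/(C_e − C_std) = 68.6·(0.00448 − 0.00181) / (1.8 − 0.00448) = 0.102 m³/s.
= 8.814 ML/d.

8.81 ML/d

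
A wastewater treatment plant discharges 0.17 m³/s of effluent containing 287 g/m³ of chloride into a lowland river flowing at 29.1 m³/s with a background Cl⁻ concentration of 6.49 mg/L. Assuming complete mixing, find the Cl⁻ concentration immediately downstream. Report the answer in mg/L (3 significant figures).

8.12 mg/L

By mass balance at complete mixing, C = (0.17·287 + 29.1·6.49) / (0.17 + 29.1) = 237.6/29.27 = 8.119 mg/L.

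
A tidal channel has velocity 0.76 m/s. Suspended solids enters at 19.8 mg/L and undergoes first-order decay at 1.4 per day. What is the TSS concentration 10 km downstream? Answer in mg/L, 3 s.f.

Travel time t = 10 km / 0.76 m/s = 1e+04/0.76 = 1.316e+04 s = 0.1523 d.
First-order decay: C = 19.8·exp(−1.4·0.1523) = 19.8·0.808 = 16 mg/L.

16.0 mg/L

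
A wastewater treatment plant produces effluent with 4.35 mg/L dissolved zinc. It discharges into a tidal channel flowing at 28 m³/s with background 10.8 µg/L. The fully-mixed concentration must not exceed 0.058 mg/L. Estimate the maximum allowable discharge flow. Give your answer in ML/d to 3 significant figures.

10.8 µg/L = 0.0108 mg/L.
Mass balance at complete mixing: C_std·(Q_w + Q_r) = Q_w·C_e + Q_r·C_b.
Rearranging, Q_w = Q_r·(C_std − C_b)/(C_e − C_std) = 28·(0.058 − 0.0108) / (4.35 − 0.058) = 0.3079 m³/s.
= 26.6 ML/d.

26.6 ML/d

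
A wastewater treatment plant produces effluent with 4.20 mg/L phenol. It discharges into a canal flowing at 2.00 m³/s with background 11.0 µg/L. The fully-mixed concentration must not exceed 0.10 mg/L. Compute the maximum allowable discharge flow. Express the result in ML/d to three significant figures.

3.75 ML/d

11.0 µg/L = 0.011 mg/L.
Mass balance at complete mixing: C_std·(Q_w + Q_r) = Q_w·C_e + Q_r·C_b.
Rearranging, Q_w = Q_r·(C_std − C_b)/(C_e − C_std) = 2.00·(0.1 − 0.011) / (4.2 − 0.1) = 0.04341 m³/s.
= 3.751 ML/d.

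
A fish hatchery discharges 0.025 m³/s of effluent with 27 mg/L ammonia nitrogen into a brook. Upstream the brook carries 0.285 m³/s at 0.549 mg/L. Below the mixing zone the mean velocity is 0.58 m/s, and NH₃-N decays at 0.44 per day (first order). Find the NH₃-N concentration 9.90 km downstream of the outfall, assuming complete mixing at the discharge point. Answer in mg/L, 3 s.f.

After complete mixing, C₀ = (0.025·27 + 0.285·0.549) / 0.31 = 2.682 mg/L.
Travel time t = 9900 m / 0.58 m/s = 1.707e+04 s = 0.1976 d.
C = 2.682·exp(−0.44·0.1976) = 2.682·0.9167 = 2.459 mg/L.

2.46 mg/L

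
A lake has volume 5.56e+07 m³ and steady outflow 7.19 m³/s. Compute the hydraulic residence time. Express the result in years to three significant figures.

Q = 7.19 m³/s × 3.156e+07 s/yr = 2.269e+08 m³/yr.
Hydraulic residence time τ = V/Q = 5.56e+07/2.269e+08 = 0.245 yr.

0.245 yr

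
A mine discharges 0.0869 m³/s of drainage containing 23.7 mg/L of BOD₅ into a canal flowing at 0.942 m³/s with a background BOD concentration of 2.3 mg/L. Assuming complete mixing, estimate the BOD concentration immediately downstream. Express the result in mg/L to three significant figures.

Flow-weighted mixing gives C = (0.0869·23.7 + 0.942·2.3) / (0.0869 + 0.942) = 4.226/1.029 = 4.107 mg/L.

4.11 mg/L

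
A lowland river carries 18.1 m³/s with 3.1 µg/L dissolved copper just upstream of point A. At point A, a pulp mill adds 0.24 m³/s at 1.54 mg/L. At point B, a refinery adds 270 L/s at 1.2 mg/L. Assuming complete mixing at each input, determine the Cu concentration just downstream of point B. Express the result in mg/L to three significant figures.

0.0403 mg/L

3.1 µg/L = 0.0031 mg/L.
After input A: C = (18.1·0.0031 + 0.24·1.54) / 18.34 = 0.02321 mg/L.
270 L/s = 0.27 m³/s.
After input B: C = (18.34·0.02321 + 0.27·1.2) / 18.61 = 0.04029 mg/L.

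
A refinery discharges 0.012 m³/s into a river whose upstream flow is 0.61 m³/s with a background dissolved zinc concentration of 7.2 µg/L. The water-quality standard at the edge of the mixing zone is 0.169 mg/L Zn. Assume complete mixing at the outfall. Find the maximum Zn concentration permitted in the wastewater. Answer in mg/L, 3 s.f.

8.39 mg/L

7.2 µg/L = 0.0072 mg/L.
Mass balance: 0.169·0.622 = 0.012·Cₑ + 0.61·0.0072.
Cₑ = (0.1051 − 0.004392) / 0.012 = 8.394 mg/L.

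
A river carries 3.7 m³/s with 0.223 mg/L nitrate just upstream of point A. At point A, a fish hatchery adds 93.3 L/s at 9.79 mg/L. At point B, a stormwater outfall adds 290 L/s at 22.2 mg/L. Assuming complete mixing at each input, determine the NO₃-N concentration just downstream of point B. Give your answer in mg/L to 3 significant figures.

2.00 mg/L

93.3 L/s = 0.0933 m³/s.
After input A: C = (3.7·0.223 + 0.0933·9.79) / 3.793 = 0.4583 mg/L.
290 L/s = 0.29 m³/s.
After input B: C = (3.793·0.4583 + 0.29·22.2) / 4.083 = 2.002 mg/L.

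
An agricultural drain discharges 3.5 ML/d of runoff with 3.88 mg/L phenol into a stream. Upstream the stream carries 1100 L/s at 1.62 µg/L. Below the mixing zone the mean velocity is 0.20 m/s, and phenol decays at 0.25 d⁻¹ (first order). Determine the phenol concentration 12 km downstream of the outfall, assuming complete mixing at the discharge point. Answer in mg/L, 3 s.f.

0.117 mg/L

3.5 ML/d = 0.04051 m³/s.
1100 L/s = 1.1 m³/s.
1.62 µg/L = 0.00162 mg/L.
After complete mixing, C₀ = (0.04051·3.88 + 1.1·0.00162) / 1.141 = 0.1394 mg/L.
Travel time t = 1.2e+04 m / 0.20 m/s = 6e+04 s = 0.6944 d.
C = 0.1394·exp(−0.25·0.6944) = 0.1394·0.8406 = 0.1172 mg/L.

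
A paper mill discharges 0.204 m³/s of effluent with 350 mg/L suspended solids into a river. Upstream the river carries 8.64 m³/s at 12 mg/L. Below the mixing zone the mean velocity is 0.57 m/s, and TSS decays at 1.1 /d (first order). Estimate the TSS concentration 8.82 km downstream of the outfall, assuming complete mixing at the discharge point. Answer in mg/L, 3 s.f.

16.3 mg/L

After complete mixing, C₀ = (0.204·350 + 8.64·12) / 8.844 = 19.8 mg/L.
Travel time t = 8820 m / 0.57 m/s = 1.547e+04 s = 0.1791 d.
C = 19.8·exp(−1.1·0.1791) = 19.8·0.8212 = 16.26 mg/L.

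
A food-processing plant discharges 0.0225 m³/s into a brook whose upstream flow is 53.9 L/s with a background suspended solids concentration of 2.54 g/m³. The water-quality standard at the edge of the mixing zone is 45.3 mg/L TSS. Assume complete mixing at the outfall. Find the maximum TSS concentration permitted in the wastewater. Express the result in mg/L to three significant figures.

53.9 L/s = 0.0539 m³/s.
Mass balance: 45.3·0.0764 = 0.0225·Cₑ + 0.0539·2.54.
Cₑ = (3.461 − 0.1369) / 0.0225 = 147.7 mg/L.

148 mg/L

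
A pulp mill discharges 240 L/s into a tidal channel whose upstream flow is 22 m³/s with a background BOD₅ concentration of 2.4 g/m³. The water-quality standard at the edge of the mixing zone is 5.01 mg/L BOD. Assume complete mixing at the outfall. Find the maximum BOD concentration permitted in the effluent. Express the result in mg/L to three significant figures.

244 mg/L

240 L/s = 0.24 m³/s.
Mass balance: 5.01·22.24 = 0.24·Cₑ + 22·2.4.
Cₑ = (111.4 − 52.8) / 0.24 = 244.3 mg/L.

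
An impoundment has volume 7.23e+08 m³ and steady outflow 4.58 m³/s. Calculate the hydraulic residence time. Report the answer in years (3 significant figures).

5.00 yr

Q = 4.58 m³/s × 3.156e+07 s/yr = 1.445e+08 m³/yr.
Hydraulic residence time τ = V/Q = 7.23e+08/1.445e+08 = 5.002 yr.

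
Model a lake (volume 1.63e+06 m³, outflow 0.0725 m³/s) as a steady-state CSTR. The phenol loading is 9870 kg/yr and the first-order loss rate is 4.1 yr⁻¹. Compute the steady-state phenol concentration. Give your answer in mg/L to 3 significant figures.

1.10 mg/L

Outflow Q = 0.0725 m³/s × 3.156e+07 s/yr = 2.288e+06 m³/yr.
Steady-state CSTR mass balance: W = Q·C + k·V·C, so C = W/(Q + kV).
Q + kV = 2.288e+06 + 4.1·1.63e+06 = 8.971e+06 m³/yr.
C = 9870/8.971e+06 = 0.0011 kg/m³ = 1.1 mg/L.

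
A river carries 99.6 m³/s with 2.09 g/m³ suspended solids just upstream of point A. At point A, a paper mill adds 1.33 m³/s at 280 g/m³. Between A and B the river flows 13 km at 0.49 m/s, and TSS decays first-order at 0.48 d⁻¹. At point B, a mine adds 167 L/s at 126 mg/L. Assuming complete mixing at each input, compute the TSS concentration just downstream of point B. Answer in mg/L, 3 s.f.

5.16 mg/L

After input A: C = (99.6·2.09 + 1.33·280) / 100.9 = 5.752 mg/L.
Over the 13 km reach to input B (t = 2.653e+04 s = 0.3071 d), decay gives C = 5.752·exp(−0.48·0.3071) = 4.964 mg/L.
167 L/s = 0.167 m³/s.
After input B: C = (100.9·4.964 + 0.167·126) / 101.1 = 5.164 mg/L.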